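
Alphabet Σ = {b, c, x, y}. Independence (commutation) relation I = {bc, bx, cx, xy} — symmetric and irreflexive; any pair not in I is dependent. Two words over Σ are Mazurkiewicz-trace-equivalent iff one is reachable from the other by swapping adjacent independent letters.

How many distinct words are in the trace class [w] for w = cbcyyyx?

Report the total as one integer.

drop 0:c onto floor
drop 1:b onto floor
drop 2:c onto {0:c}
drop 3:y onto {1:b, 2:c}
drop 4:y onto {3:y}
drop 5:y onto {4:y}
drop 6:x onto floor
ground layer = {0:c, 1:b, 6:x}
drop-orders for the pieces not yet dropped (sum over which currently-grounded one goes next):
  1 to go: {5} 1  {6} 1
  2 to go: {4,5} 1  {5,6} 2
  3 to go: {3,4,5} 1  {4,5,6} 3
  4 to go: {1,3,4,5} 1  {2,3,4,5} 1  {3,4,5,6} 4
  5 to go: {0,2,3,4,5} 1  {1,2,3,4,5} 2  {1,3,4,5,6} 5  {2,3,4,5,6} 5
  if 0:c drops first: 12 orders
  if 1:b drops first: 6 orders
  if 6:x drops first: 3 orders
heap linearizations: 21

21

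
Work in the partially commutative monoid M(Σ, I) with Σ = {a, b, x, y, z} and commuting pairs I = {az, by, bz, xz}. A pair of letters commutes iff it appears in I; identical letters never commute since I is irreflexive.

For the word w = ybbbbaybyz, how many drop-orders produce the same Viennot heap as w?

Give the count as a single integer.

20

drop 0:y onto floor
drop 1:b onto floor
drop 2:b onto {1:b}
drop 3:b onto {2:b}
drop 4:b onto {3:b}
drop 5:a onto {0:y, 4:b}
drop 6:y onto {5:a}
drop 7:b onto {5:a}
drop 8:y onto {6:y}
drop 9:z onto {8:y}
ground layer = {0:y, 1:b}
drop-orders for the pieces not yet dropped (sum over which currently-grounded one goes next):
  1 to go: {7} 1  {9} 1
  2 to go: {7,9} 2  {8,9} 1
  3 to go: {6,8,9} 1  {7,8,9} 3
  4 to go: {6,7,8,9} 4
  5 to go: {5,6,7,8,9} 4
  6 to go: {0,5,6,7,8,9} 4  {4,5,6,7,8,9} 4
  7 to go: {0,4,5,6,7,8,9} 8  {3,4,5,6,7,8,9} 4
  8 to go: {0,3,4,5,6,7,8,9} 12  {2,3,4,5,6,7,8,9} 4
  if 0:y drops first: 4 orders
  if 1:b drops first: 16 orders
heap linearizations: 20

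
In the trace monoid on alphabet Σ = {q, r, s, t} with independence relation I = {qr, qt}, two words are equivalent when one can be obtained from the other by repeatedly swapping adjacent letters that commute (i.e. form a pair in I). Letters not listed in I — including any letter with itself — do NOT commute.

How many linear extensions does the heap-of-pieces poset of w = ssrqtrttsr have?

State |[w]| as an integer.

drop 0:s onto floor
drop 1:s onto {0:s}
drop 2:r onto {1:s}
drop 3:q onto {1:s}
drop 4:t onto {2:r}
drop 5:r onto {4:t}
drop 6:t onto {5:r}
drop 7:t onto {6:t}
drop 8:s onto {3:q, 7:t}
drop 9:r onto {8:s}
ground layer = {0:s}
drop-orders for the pieces not yet dropped (sum over which currently-grounded one goes next):
  1 to go: {9} 1
  2 to go: {8,9} 1
  3 to go: {3,8,9} 1  {7,8,9} 1
  4 to go: {3,7,8,9} 2  {6,7,8,9} 1
  5 to go: {3,6,7,8,9} 3  {5,6,7,8,9} 1
  6 to go: {3,5,6,7,8,9} 4  {4,5,6,7,8,9} 1
  7 to go: {2,4,5,6,7,8,9} 1  {3,4,5,6,7,8,9} 5
  8 to go: {2,3,4,5,6,7,8,9} 6
  if 0:s drops first: 6 orders

6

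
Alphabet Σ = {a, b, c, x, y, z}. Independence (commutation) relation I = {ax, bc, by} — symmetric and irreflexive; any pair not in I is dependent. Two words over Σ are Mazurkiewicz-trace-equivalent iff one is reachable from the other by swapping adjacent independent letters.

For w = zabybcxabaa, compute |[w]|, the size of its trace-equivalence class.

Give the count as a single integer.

12

0(z) covers ∅
1(a) covers 0:z
2(b) covers 1:a
3(y) covers 1:a
4(b) covers 2:b
5(c) covers 3:y
6(x) covers 4:b, 5:c
7(a) covers 4:b, 5:c
8(b) covers 6:x, 7:a
9(a) covers 8:b
10(a) covers 9:a
floor of heap: 0:z
completions by unplaced set U, small U first (add the entries for U minus each lowest piece of U):
  |U|=1: {10}:1
  |U|=2: {9,10}:1
  |U|=3: {8,9,10}:1
  |U|=4: {6,8,9,10}:1  {7,8,9,10}:1
  |U|=5: {6,7,8,9,10}:2
  |U|=6: {4,6,7,8,9,10}:2  {5,6,7,8,9,10}:2
  |U|=7: {2,4,6,7,8,9,10}:2  {3,5,6,7,8,9,10}:2  {4,5,6,7,8,9,10}:4
  |U|=8: {2,4,5,6,7,8,9,10}:6  {3,4,5,6,7,8,9,10}:6
  |U|=9: {2,3,4,5,6,7,8,9,10}:12
  start at 0(z): 12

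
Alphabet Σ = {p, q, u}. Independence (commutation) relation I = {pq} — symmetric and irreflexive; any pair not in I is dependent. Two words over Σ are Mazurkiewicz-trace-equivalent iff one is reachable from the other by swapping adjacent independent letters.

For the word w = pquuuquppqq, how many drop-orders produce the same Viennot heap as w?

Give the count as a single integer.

12

#0=p has no predecessor
#1=q has no predecessor
#2=u depends on [0:p, 1:q]
#3=u depends on [2:u]
#4=u depends on [3:u]
#5=q depends on [4:u]
#6=u depends on [5:q]
#7=p depends on [6:u]
#8=p depends on [7:p]
#9=q depends on [6:u]
#10=q depends on [9:q]
sources: [0:p, 1:q]
N(rest) = Σ N(rest − s) over sources s of rest; N(one piece) = 1:
  size 1 → [8]=1  [10]=1
  size 2 → [7,8]=1  [8,10]=2  [9,10]=1
  size 3 → [7,8,10]=3  [8,9,10]=3
  size 4 → [7,8,9,10]=6
  size 5 → [6,7,8,9,10]=6
  size 6 → [5,6,7,8,9,10]=6
  size 7 → [4,5,6,7,8,9,10]=6
  size 8 → [3,4,5,6,7,8,9,10]=6
  size 9 → [2,3,4,5,6,7,8,9,10]=6
  first=0(p) contributes 6
  first=1(q) contributes 6
|[w]| = 12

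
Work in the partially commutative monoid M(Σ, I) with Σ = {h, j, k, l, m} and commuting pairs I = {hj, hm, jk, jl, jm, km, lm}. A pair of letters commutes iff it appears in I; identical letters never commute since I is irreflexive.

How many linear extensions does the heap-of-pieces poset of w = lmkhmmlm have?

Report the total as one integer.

70

0(l) covers ∅
1(m) covers ∅
2(k) covers 0:l
3(h) covers 2:k
4(m) covers 1:m
5(m) covers 4:m
6(l) covers 3:h
7(m) covers 5:m
floor of heap: 0:l, 1:m
completions by unplaced set U, small U first (add the entries for U minus each lowest piece of U):
  |U|=1: {6}:1  {7}:1
  |U|=2: {3,6}:1  {5,7}:1  {6,7}:2
  |U|=3: {2,3,6}:1  {3,6,7}:3  {4,5,7}:1  {5,6,7}:3
  |U|=4: {0,2,3,6}:1  {1,4,5,7}:1  {2,3,6,7}:4  {3,5,6,7}:6  {4,5,6,7}:4
  |U|=5: {0,2,3,6,7}:5  {1,4,5,6,7}:5  {2,3,5,6,7}:10  {3,4,5,6,7}:10
  |U|=6: {0,2,3,5,6,7}:15  {1,3,4,5,6,7}:15  {2,3,4,5,6,7}:20
  start at 0(l): 35
  start at 1(m): 35
sum over floor = 70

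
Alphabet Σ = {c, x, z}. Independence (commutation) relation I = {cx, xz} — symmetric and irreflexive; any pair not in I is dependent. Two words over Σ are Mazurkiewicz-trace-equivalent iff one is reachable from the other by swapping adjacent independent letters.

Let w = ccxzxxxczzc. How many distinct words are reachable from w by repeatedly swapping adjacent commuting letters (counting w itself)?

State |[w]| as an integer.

330

0(c) covers ∅
1(c) covers 0:c
2(x) covers ∅
3(z) covers 1:c
4(x) covers 2:x
5(x) covers 4:x
6(x) covers 5:x
7(c) covers 3:z
8(z) covers 7:c
9(z) covers 8:z
10(c) covers 9:z
floor of heap: 0:c, 2:x
completions by unplaced set U, small U first (add the entries for U minus each lowest piece of U):
  |U|=1: {6}:1  {10}:1
  |U|=2: {5,6}:1  {6,10}:2  {9,10}:1
  |U|=3: {4,5,6}:1  {5,6,10}:3  {6,9,10}:3  {8,9,10}:1
  |U|=4: {2,4,5,6}:1  {4,5,6,10}:4  {5,6,9,10}:6  {6,8,9,10}:4  {7,8,9,10}:1
  |U|=5: {2,4,5,6,10}:5  {3,7,8,9,10}:1  {4,5,6,9,10}:10  {5,6,8,9,10}:10  {6,7,8,9,10}:5
  |U|=6: {1,3,7,8,9,10}:1  {2,4,5,6,9,10}:15  {3,6,7,8,9,10}:6  {4,5,6,8,9,10}:20  {5,6,7,8,9,10}:15
  |U|=7: {0,1,3,7,8,9,10}:1  {1,3,6,7,8,9,10}:7  {2,4,5,6,8,9,10}:35  {3,5,6,7,8,9,10}:21  {4,5,6,7,8,9,10}:35
  |U|=8: {0,1,3,6,7,8,9,10}:8  {1,3,5,6,7,8,9,10}:28  {2,4,5,6,7,8,9,10}:70  {3,4,5,6,7,8,9,10}:56
  |U|=9: {0,1,3,5,6,7,8,9,10}:36  {1,3,4,5,6,7,8,9,10}:84  {2,3,4,5,6,7,8,9,10}:126
  start at 0(c): 210
  start at 2(x): 120
sum over floor = 330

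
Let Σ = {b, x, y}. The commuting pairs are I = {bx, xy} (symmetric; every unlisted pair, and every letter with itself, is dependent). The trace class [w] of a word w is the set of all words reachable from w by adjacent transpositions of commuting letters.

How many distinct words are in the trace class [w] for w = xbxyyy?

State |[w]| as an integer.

piece 0:x — minimal
piece 1:b — minimal
piece 2:x rests on {0:x}
piece 3:y rests on {1:b}
piece 4:y rests on {3:y}
piece 5:y rests on {4:y}
minimal pieces: {0:x, 1:b}
ways to finish when only these pieces remain (= sum over removing one remaining piece with nothing left below it):
  1 left: {2}→1  {5}→1
  2 left: {0,2}→1  {2,5}→2  {4,5}→1
  3 left: {0,2,5}→3  {2,4,5}→3  {3,4,5}→1
  4 left: {0,2,4,5}→6  {1,3,4,5}→1  {2,3,4,5}→4
  placing 0:x first → 5 extensions
  placing 1:b first → 10 extensions
total linear extensions = 15

15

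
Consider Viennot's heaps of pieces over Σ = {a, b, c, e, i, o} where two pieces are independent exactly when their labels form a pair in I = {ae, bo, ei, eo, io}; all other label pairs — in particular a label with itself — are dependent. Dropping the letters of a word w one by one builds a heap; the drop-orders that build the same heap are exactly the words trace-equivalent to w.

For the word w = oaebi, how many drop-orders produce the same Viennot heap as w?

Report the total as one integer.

#0=o has no predecessor
#1=a depends on [0:o]
#2=e has no predecessor
#3=b depends on [1:a, 2:e]
#4=i depends on [3:b]
sources: [0:o, 2:e]
N(rest) = Σ N(rest − s) over sources s of rest; N(one piece) = 1:
  size 1 → [4]=1
  size 2 → [3,4]=1
  size 3 → [1,3,4]=1  [2,3,4]=1
  first=0(o) contributes 2
  first=2(e) contributes 1
|[w]| = 3

3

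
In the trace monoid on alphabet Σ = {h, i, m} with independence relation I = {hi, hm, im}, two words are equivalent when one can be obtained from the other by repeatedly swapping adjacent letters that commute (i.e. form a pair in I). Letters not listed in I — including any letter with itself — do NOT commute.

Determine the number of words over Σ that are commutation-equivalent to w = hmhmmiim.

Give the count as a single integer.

420

#0=h has no predecessor
#1=m has no predecessor
#2=h depends on [0:h]
#3=m depends on [1:m]
#4=m depends on [3:m]
#5=i has no predecessor
#6=i depends on [5:i]
#7=m depends on [4:m]
sources: [0:h, 1:m, 5:i]
N(rest) = Σ N(rest − s) over sources s of rest; N(one piece) = 1:
  size 1 → [2]=1  [6]=1  [7]=1
  size 2 → [0,2]=1  [2,6]=2  [2,7]=2  [4,7]=1  [5,6]=1  [6,7]=2
  size 3 → [0,2,6]=3  [0,2,7]=3  [2,4,7]=3  [2,5,6]=3  [2,6,7]=6  [3,4,7]=1  [4,6,7]=3  [5,6,7]=3
  size 4 → [0,2,4,7]=6  [0,2,5,6]=6  [0,2,6,7]=12  [1,3,4,7]=1  [2,3,4,7]=4  [2,4,6,7]=12  [2,5,6,7]=12  [3,4,6,7]=4  [4,5,6,7]=6
  size 5 → [0,2,3,4,7]=10  [0,2,4,6,7]=30  [0,2,5,6,7]=30  [1,2,3,4,7]=5  [1,3,4,6,7]=5  [2,3,4,6,7]=20  [2,4,5,6,7]=30  [3,4,5,6,7]=10
  size 6 → [0,1,2,3,4,7]=15  [0,2,3,4,6,7]=60  [0,2,4,5,6,7]=90  [1,2,3,4,6,7]=30  [1,3,4,5,6,7]=15  [2,3,4,5,6,7]=60
  first=0(h) contributes 105
  first=1(m) contributes 210
  first=5(i) contributes 105
|[w]| = 420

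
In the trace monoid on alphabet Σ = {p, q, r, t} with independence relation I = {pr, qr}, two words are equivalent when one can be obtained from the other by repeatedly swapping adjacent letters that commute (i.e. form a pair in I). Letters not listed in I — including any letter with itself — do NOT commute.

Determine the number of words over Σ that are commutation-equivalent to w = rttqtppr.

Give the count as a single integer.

3

0(r) covers ∅
1(t) covers 0:r
2(t) covers 1:t
3(q) covers 2:t
4(t) covers 3:q
5(p) covers 4:t
6(p) covers 5:p
7(r) covers 4:t
floor of heap: 0:r
completions by unplaced set U, small U first (add the entries for U minus each lowest piece of U):
  |U|=1: {6}:1  {7}:1
  |U|=2: {5,6}:1  {6,7}:2
  |U|=3: {5,6,7}:3
  |U|=4: {4,5,6,7}:3
  |U|=5: {3,4,5,6,7}:3
  |U|=6: {2,3,4,5,6,7}:3
  start at 0(r): 3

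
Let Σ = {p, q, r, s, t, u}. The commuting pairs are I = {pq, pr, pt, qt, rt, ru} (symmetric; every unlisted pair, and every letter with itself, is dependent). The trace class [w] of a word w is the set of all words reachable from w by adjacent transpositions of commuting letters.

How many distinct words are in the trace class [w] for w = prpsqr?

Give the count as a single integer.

drop 0:p onto floor
drop 1:r onto floor
drop 2:p onto {0:p}
drop 3:s onto {1:r, 2:p}
drop 4:q onto {3:s}
drop 5:r onto {4:q}
ground layer = {0:p, 1:r}
drop-orders for the pieces not yet dropped (sum over which currently-grounded one goes next):
  1 to go: {5} 1
  2 to go: {4,5} 1
  3 to go: {3,4,5} 1
  4 to go: {1,3,4,5} 1  {2,3,4,5} 1
  if 0:p drops first: 2 orders
  if 1:r drops first: 1 orders
heap linearizations: 3

3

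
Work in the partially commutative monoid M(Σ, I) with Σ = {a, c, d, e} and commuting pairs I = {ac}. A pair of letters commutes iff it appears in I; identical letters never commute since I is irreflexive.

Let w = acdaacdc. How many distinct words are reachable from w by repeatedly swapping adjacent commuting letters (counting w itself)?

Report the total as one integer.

drop 0:a onto floor
drop 1:c onto floor
drop 2:d onto {0:a, 1:c}
drop 3:a onto {2:d}
drop 4:a onto {3:a}
drop 5:c onto {2:d}
drop 6:d onto {4:a, 5:c}
drop 7:c onto {6:d}
ground layer = {0:a, 1:c}
drop-orders for the pieces not yet dropped (sum over which currently-grounded one goes next):
  1 to go: {7} 1
  2 to go: {6,7} 1
  3 to go: {4,6,7} 1  {5,6,7} 1
  4 to go: {3,4,6,7} 1  {4,5,6,7} 2
  5 to go: {3,4,5,6,7} 3
  6 to go: {2,3,4,5,6,7} 3
  if 0:a drops first: 3 orders
  if 1:c drops first: 3 orders
heap linearizations: 6

6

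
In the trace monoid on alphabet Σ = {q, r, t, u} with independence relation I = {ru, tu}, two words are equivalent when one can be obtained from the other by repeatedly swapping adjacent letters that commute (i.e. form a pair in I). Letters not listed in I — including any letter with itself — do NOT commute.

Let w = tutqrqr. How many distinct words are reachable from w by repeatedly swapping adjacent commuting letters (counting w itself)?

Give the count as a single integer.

drop 0:t onto floor
drop 1:u onto floor
drop 2:t onto {0:t}
drop 3:q onto {1:u, 2:t}
drop 4:r onto {3:q}
drop 5:q onto {4:r}
drop 6:r onto {5:q}
ground layer = {0:t, 1:u}
drop-orders for the pieces not yet dropped (sum over which currently-grounded one goes next):
  1 to go: {6} 1
  2 to go: {5,6} 1
  3 to go: {4,5,6} 1
  4 to go: {3,4,5,6} 1
  5 to go: {1,3,4,5,6} 1  {2,3,4,5,6} 1
  if 0:t drops first: 2 orders
  if 1:u drops first: 1 orders
heap linearizations: 3

3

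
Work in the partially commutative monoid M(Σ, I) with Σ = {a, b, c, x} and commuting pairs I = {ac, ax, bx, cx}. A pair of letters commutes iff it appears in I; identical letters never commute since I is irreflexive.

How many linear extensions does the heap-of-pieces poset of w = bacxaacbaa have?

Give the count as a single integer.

#0=b has no predecessor
#1=a depends on [0:b]
#2=c depends on [0:b]
#3=x has no predecessor
#4=a depends on [1:a]
#5=a depends on [4:a]
#6=c depends on [2:c]
#7=b depends on [5:a, 6:c]
#8=a depends on [7:b]
#9=a depends on [8:a]
sources: [0:b, 3:x]
N(rest) = Σ N(rest − s) over sources s of rest; N(one piece) = 1:
  size 1 → [3]=1  [9]=1
  size 2 → [3,9]=2  [8,9]=1
  size 3 → [3,8,9]=3  [7,8,9]=1
  size 4 → [3,7,8,9]=4  [5,7,8,9]=1  [6,7,8,9]=1
  size 5 → [2,6,7,8,9]=1  [3,5,7,8,9]=5  [3,6,7,8,9]=5  [4,5,7,8,9]=1  [5,6,7,8,9]=2
  size 6 → [1,4,5,7,8,9]=1  [2,3,6,7,8,9]=6  [2,5,6,7,8,9]=3  [3,4,5,7,8,9]=6  [3,5,6,7,8,9]=12  [4,5,6,7,8,9]=3
  size 7 → [1,3,4,5,7,8,9]=7  [1,4,5,6,7,8,9]=4  [2,3,5,6,7,8,9]=21  [2,4,5,6,7,8,9]=6  [3,4,5,6,7,8,9]=21
  size 8 → [1,2,4,5,6,7,8,9]=10  [1,3,4,5,6,7,8,9]=32  [2,3,4,5,6,7,8,9]=48
  first=0(b) contributes 90
  first=3(x) contributes 10
|[w]| = 100

100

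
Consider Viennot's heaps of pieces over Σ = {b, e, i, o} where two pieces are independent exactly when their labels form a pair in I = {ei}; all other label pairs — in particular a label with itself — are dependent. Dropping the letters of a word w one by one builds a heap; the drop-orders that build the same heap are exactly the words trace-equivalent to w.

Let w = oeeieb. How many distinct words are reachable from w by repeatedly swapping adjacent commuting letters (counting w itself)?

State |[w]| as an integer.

4

drop 0:o onto floor
drop 1:e onto {0:o}
drop 2:e onto {1:e}
drop 3:i onto {0:o}
drop 4:e onto {2:e}
drop 5:b onto {3:i, 4:e}
ground layer = {0:o}
drop-orders for the pieces not yet dropped (sum over which currently-grounded one goes next):
  1 to go: {5} 1
  2 to go: {3,5} 1  {4,5} 1
  3 to go: {2,4,5} 1  {3,4,5} 2
  4 to go: {1,2,4,5} 1  {2,3,4,5} 3
  if 0:o drops first: 4 orders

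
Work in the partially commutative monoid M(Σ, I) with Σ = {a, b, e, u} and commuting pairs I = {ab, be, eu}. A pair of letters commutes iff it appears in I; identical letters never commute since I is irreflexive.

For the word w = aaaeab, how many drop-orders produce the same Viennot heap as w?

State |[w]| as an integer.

6

drop 0:a onto floor
drop 1:a onto {0:a}
drop 2:a onto {1:a}
drop 3:e onto {2:a}
drop 4:a onto {3:e}
drop 5:b onto floor
ground layer = {0:a, 5:b}
drop-orders for the pieces not yet dropped (sum over which currently-grounded one goes next):
  1 to go: {4} 1  {5} 1
  2 to go: {3,4} 1  {4,5} 2
  3 to go: {2,3,4} 1  {3,4,5} 3
  4 to go: {1,2,3,4} 1  {2,3,4,5} 4
  if 0:a drops first: 5 orders
  if 5:b drops first: 1 orders
heap linearizations: 6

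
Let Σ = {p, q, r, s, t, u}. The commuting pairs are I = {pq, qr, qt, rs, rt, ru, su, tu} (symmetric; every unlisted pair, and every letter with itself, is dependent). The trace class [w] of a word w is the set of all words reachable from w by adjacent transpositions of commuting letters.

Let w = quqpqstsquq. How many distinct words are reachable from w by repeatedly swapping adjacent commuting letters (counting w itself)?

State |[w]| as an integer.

drop 0:q onto floor
drop 1:u onto {0:q}
drop 2:q onto {1:u}
drop 3:p onto {1:u}
drop 4:q onto {2:q}
drop 5:s onto {3:p, 4:q}
drop 6:t onto {5:s}
drop 7:s onto {6:t}
drop 8:q onto {7:s}
drop 9:u onto {8:q}
drop 10:q onto {9:u}
ground layer = {0:q}
drop-orders for the pieces not yet dropped (sum over which currently-grounded one goes next):
  1 to go: {10} 1
  2 to go: {9,10} 1
  3 to go: {8,9,10} 1
  4 to go: {7,8,9,10} 1
  5 to go: {6,7,8,9,10} 1
  6 to go: {5,6,7,8,9,10} 1
  7 to go: {3,5,6,7,8,9,10} 1  {4,5,6,7,8,9,10} 1
  8 to go: {2,4,5,6,7,8,9,10} 1  {3,4,5,6,7,8,9,10} 2
  9 to go: {2,3,4,5,6,7,8,9,10} 3
  if 0:q drops first: 3 orders

3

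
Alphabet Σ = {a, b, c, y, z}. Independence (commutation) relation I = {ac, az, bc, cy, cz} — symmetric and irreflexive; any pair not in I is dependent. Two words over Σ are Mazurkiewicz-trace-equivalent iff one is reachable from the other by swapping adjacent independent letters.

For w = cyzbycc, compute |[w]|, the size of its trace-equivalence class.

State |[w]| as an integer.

0(c) covers ∅
1(y) covers ∅
2(z) covers 1:y
3(b) covers 2:z
4(y) covers 3:b
5(c) covers 0:c
6(c) covers 5:c
floor of heap: 0:c, 1:y
completions by unplaced set U, small U first (add the entries for U minus each lowest piece of U):
  |U|=1: {4}:1  {6}:1
  |U|=2: {3,4}:1  {4,6}:2  {5,6}:1
  |U|=3: {0,5,6}:1  {2,3,4}:1  {3,4,6}:3  {4,5,6}:3
  |U|=4: {0,4,5,6}:4  {1,2,3,4}:1  {2,3,4,6}:4  {3,4,5,6}:6
  |U|=5: {0,3,4,5,6}:10  {1,2,3,4,6}:5  {2,3,4,5,6}:10
  start at 0(c): 15
  start at 1(y): 20
sum over floor = 35

35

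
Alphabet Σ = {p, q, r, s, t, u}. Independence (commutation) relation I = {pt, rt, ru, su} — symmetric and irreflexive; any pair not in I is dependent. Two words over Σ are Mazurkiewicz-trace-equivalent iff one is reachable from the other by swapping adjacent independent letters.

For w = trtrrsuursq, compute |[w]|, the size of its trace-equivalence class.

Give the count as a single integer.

155

0(t) covers ∅
1(r) covers ∅
2(t) covers 0:t
3(r) covers 1:r
4(r) covers 3:r
5(s) covers 2:t, 4:r
6(u) covers 2:t
7(u) covers 6:u
8(r) covers 5:s
9(s) covers 8:r
10(q) covers 7:u, 9:s
floor of heap: 0:t, 1:r
completions by unplaced set U, small U first (add the entries for U minus each lowest piece of U):
  |U|=1: {10}:1
  |U|=2: {7,10}:1  {9,10}:1
  |U|=3: {6,7,10}:1  {7,9,10}:2  {8,9,10}:1
  |U|=4: {5,8,9,10}:1  {6,7,9,10}:3  {7,8,9,10}:3
  |U|=5: {4,5,8,9,10}:1  {5,7,8,9,10}:4  {6,7,8,9,10}:6
  |U|=6: {3,4,5,8,9,10}:1  {4,5,7,8,9,10}:5  {5,6,7,8,9,10}:10
  |U|=7: {1,3,4,5,8,9,10}:1  {2,5,6,7,8,9,10}:10  {3,4,5,7,8,9,10}:6  {4,5,6,7,8,9,10}:15
  |U|=8: {0,2,5,6,7,8,9,10}:10  {1,3,4,5,7,8,9,10}:7  {2,4,5,6,7,8,9,10}:25  {3,4,5,6,7,8,9,10}:21
  |U|=9: {0,2,4,5,6,7,8,9,10}:35  {1,3,4,5,6,7,8,9,10}:28  {2,3,4,5,6,7,8,9,10}:46
  start at 0(t): 74
  start at 1(r): 81
sum over floor = 155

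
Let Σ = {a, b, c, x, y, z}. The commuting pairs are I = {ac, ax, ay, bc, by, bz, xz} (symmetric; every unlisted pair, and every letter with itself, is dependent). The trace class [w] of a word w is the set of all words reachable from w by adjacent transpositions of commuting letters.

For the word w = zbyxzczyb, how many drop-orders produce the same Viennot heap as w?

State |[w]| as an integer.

drop 0:z onto floor
drop 1:b onto floor
drop 2:y onto {0:z}
drop 3:x onto {1:b, 2:y}
drop 4:z onto {2:y}
drop 5:c onto {3:x, 4:z}
drop 6:z onto {5:c}
drop 7:y onto {6:z}
drop 8:b onto {3:x}
ground layer = {0:z, 1:b}
drop-orders for the pieces not yet dropped (sum over which currently-grounded one goes next):
  1 to go: {7} 1  {8} 1
  2 to go: {6,7} 1  {7,8} 2
  3 to go: {5,6,7} 1  {6,7,8} 3
  4 to go: {4,5,6,7} 1  {5,6,7,8} 4
  5 to go: {3,5,6,7,8} 4  {4,5,6,7,8} 5
  6 to go: {1,3,5,6,7,8} 4  {3,4,5,6,7,8} 9
  7 to go: {1,3,4,5,6,7,8} 13  {2,3,4,5,6,7,8} 9
  if 0:z drops first: 22 orders
  if 1:b drops first: 9 orders
heap linearizations: 31

31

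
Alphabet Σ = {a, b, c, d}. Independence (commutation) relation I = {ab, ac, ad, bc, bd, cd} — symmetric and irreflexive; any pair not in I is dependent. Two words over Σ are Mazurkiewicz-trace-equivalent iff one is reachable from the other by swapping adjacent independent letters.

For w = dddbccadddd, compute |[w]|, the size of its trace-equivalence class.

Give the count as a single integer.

3960

piece 0:d — minimal
piece 1:d rests on {0:d}
piece 2:d rests on {1:d}
piece 3:b — minimal
piece 4:c — minimal
piece 5:c rests on {4:c}
piece 6:a — minimal
piece 7:d rests on {2:d}
piece 8:d rests on {7:d}
piece 9:d rests on {8:d}
piece 10:d rests on {9:d}
minimal pieces: {0:d, 3:b, 4:c, 6:a}
ways to finish when only these pieces remain (= sum over removing one remaining piece with nothing left below it):
  1 left: {3}→1  {5}→1  {6}→1  {10}→1
  2 left: {3,5}→2  {3,6}→2  {3,10}→2  {4,5}→1  {5,6}→2  {5,10}→2  {6,10}→2  {9,10}→1
  3 left: {3,4,5}→3  {3,5,6}→6  {3,5,10}→6  {3,6,10}→6  {3,9,10}→3  {4,5,6}→3  {4,5,10}→3  {5,6,10}→6  {5,9,10}→3  {6,9,10}→3  {8,9,10}→1
  4 left: {3,4,5,6}→12  {3,4,5,10}→12  {3,5,6,10}→24  {3,5,9,10}→12  {3,6,9,10}→12  {3,8,9,10}→4  {4,5,6,10}→12  {4,5,9,10}→6  {5,6,9,10}→12  {5,8,9,10}→4  {6,8,9,10}→4  {7,8,9,10}→1
  5 left: {2,7,8,9,10}→1  {3,4,5,6,10}→60  {3,4,5,9,10}→30  {3,5,6,9,10}→60  {3,5,8,9,10}→20  {3,6,8,9,10}→20  {3,7,8,9,10}→5  {4,5,6,9,10}→30  {4,5,8,9,10}→10  {5,6,8,9,10}→20  {5,7,8,9,10}→5  {6,7,8,9,10}→5
  6 left: {1,2,7,8,9,10}→1  {2,3,7,8,9,10}→6  {2,5,7,8,9,10}→6  {2,6,7,8,9,10}→6  {3,4,5,6,9,10}→180  {3,4,5,8,9,10}→60  {3,5,6,8,9,10}→120  {3,5,7,8,9,10}→30  {3,6,7,8,9,10}→30  {4,5,6,8,9,10}→60  {4,5,7,8,9,10}→15  {5,6,7,8,9,10}→30
  7 left: {0,1,2,7,8,9,10}→1  {1,2,3,7,8,9,10}→7  {1,2,5,7,8,9,10}→7  {1,2,6,7,8,9,10}→7  {2,3,5,7,8,9,10}→42  {2,3,6,7,8,9,10}→42  {2,4,5,7,8,9,10}→21  {2,5,6,7,8,9,10}→42  {3,4,5,6,8,9,10}→420  {3,4,5,7,8,9,10}→105  {3,5,6,7,8,9,10}→210  {4,5,6,7,8,9,10}→105
  8 left: {0,1,2,3,7,8,9,10}→8  {0,1,2,5,7,8,9,10}→8  {0,1,2,6,7,8,9,10}→8  {1,2,3,5,7,8,9,10}→56  {1,2,3,6,7,8,9,10}→56  {1,2,4,5,7,8,9,10}→28  {1,2,5,6,7,8,9,10}→56  {2,3,4,5,7,8,9,10}→168  {2,3,5,6,7,8,9,10}→336  {2,4,5,6,7,8,9,10}→168  {3,4,5,6,7,8,9,10}→840
  9 left: {0,1,2,3,5,7,8,9,10}→72  {0,1,2,3,6,7,8,9,10}→72  {0,1,2,4,5,7,8,9,10}→36  {0,1,2,5,6,7,8,9,10}→72  {1,2,3,4,5,7,8,9,10}→252  {1,2,3,5,6,7,8,9,10}→504  {1,2,4,5,6,7,8,9,10}→252  {2,3,4,5,6,7,8,9,10}→1512
  placing 0:d first → 2520 extensions
  placing 3:b first → 360 extensions
  placing 4:c first → 720 extensions
  placing 6:a first → 360 extensions
total linear extensions = 3960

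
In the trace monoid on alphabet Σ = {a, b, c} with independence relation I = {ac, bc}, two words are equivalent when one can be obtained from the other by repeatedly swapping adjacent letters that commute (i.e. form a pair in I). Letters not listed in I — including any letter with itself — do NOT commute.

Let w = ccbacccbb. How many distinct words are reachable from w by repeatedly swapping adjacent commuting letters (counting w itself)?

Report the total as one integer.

drop 0:c onto floor
drop 1:c onto {0:c}
drop 2:b onto floor
drop 3:a onto {2:b}
drop 4:c onto {1:c}
drop 5:c onto {4:c}
drop 6:c onto {5:c}
drop 7:b onto {3:a}
drop 8:b onto {7:b}
ground layer = {0:c, 2:b}
drop-orders for the pieces not yet dropped (sum over which currently-grounded one goes next):
  1 to go: {6} 1  {8} 1
  2 to go: {5,6} 1  {6,8} 2  {7,8} 1
  3 to go: {3,7,8} 1  {4,5,6} 1  {5,6,8} 3  {6,7,8} 3
  4 to go: {1,4,5,6} 1  {2,3,7,8} 1  {3,6,7,8} 4  {4,5,6,8} 4  {5,6,7,8} 6
  5 to go: {0,1,4,5,6} 1  {1,4,5,6,8} 5  {2,3,6,7,8} 5  {3,5,6,7,8} 10  {4,5,6,7,8} 10
  6 to go: {0,1,4,5,6,8} 6  {1,4,5,6,7,8} 15  {2,3,5,6,7,8} 15  {3,4,5,6,7,8} 20
  7 to go: {0,1,4,5,6,7,8} 21  {1,3,4,5,6,7,8} 35  {2,3,4,5,6,7,8} 35
  if 0:c drops first: 70 orders
  if 2:b drops first: 56 orders
heap linearizations: 126

126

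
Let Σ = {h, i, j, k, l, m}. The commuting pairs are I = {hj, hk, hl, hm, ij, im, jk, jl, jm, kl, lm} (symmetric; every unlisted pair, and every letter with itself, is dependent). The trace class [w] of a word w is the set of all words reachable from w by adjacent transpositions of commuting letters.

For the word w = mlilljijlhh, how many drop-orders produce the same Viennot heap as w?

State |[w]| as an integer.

0(m) covers ∅
1(l) covers ∅
2(i) covers 1:l
3(l) covers 2:i
4(l) covers 3:l
5(j) covers ∅
6(i) covers 4:l
7(j) covers 5:j
8(l) covers 6:i
9(h) covers 6:i
10(h) covers 9:h
floor of heap: 0:m, 1:l, 5:j
completions by unplaced set U, small U first (add the entries for U minus each lowest piece of U):
  |U|=1: {0}:1  {7}:1  {8}:1  {10}:1
  |U|=2: {0,7}:2  {0,8}:2  {0,10}:2  {5,7}:1  {7,8}:2  {7,10}:2  {8,10}:2  {9,10}:1
  |U|=3: {0,5,7}:3  {0,7,8}:6  {0,7,10}:6  {0,8,10}:6  {0,9,10}:3  {5,7,8}:3  {5,7,10}:3  {7,8,10}:6  {7,9,10}:3  {8,9,10}:3
  |U|=4: {0,5,7,8}:12  {0,5,7,10}:12  {0,7,8,10}:24  {0,7,9,10}:12  {0,8,9,10}:12  {5,7,8,10}:12  {5,7,9,10}:6  {6,8,9,10}:3  {7,8,9,10}:12
  |U|=5: {0,5,7,8,10}:60  {0,5,7,9,10}:30  {0,6,8,9,10}:15  {0,7,8,9,10}:60  {4,6,8,9,10}:3  {5,7,8,9,10}:30  {6,7,8,9,10}:15
  |U|=6: {0,4,6,8,9,10}:18  {0,5,7,8,9,10}:180  {0,6,7,8,9,10}:90  {3,4,6,8,9,10}:3  {4,6,7,8,9,10}:18  {5,6,7,8,9,10}:45
  |U|=7: {0,3,4,6,8,9,10}:21  {0,4,6,7,8,9,10}:126  {0,5,6,7,8,9,10}:315  {2,3,4,6,8,9,10}:3  {3,4,6,7,8,9,10}:21  {4,5,6,7,8,9,10}:63
  |U|=8: {0,2,3,4,6,8,9,10}:24  {0,3,4,6,7,8,9,10}:168  {0,4,5,6,7,8,9,10}:504  {1,2,3,4,6,8,9,10}:3  {2,3,4,6,7,8,9,10}:24  {3,4,5,6,7,8,9,10}:84
  |U|=9: {0,1,2,3,4,6,8,9,10}:27  {0,2,3,4,6,7,8,9,10}:216  {0,3,4,5,6,7,8,9,10}:756  {1,2,3,4,6,7,8,9,10}:27  {2,3,4,5,6,7,8,9,10}:108
  start at 0(m): 135
  start at 1(l): 1080
  start at 5(j): 270
sum over floor = 1485

1485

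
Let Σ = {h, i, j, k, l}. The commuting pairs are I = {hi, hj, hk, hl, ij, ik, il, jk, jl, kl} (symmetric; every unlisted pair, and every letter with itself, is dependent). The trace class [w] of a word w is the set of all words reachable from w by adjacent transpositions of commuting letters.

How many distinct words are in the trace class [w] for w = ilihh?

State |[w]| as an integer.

#0=i has no predecessor
#1=l has no predecessor
#2=i depends on [0:i]
#3=h has no predecessor
#4=h depends on [3:h]
sources: [0:i, 1:l, 3:h]
N(rest) = Σ N(rest − s) over sources s of rest; N(one piece) = 1:
  size 1 → [1]=1  [2]=1  [4]=1
  size 2 → [0,2]=1  [1,2]=2  [1,4]=2  [2,4]=2  [3,4]=1
  size 3 → [0,1,2]=3  [0,2,4]=3  [1,2,4]=6  [1,3,4]=3  [2,3,4]=3
  first=0(i) contributes 12
  first=1(l) contributes 6
  first=3(h) contributes 12
|[w]| = 30

30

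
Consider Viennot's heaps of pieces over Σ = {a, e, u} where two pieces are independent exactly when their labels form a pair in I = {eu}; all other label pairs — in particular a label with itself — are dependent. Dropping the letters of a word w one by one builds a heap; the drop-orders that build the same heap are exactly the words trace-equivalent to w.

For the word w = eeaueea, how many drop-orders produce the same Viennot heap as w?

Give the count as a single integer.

#0=e has no predecessor
#1=e depends on [0:e]
#2=a depends on [1:e]
#3=u depends on [2:a]
#4=e depends on [2:a]
#5=e depends on [4:e]
#6=a depends on [3:u, 5:e]
sources: [0:e]
N(rest) = Σ N(rest − s) over sources s of rest; N(one piece) = 1:
  size 1 → [6]=1
  size 2 → [3,6]=1  [5,6]=1
  size 3 → [3,5,6]=2  [4,5,6]=1
  size 4 → [3,4,5,6]=3
  size 5 → [2,3,4,5,6]=3
  first=0(e) contributes 3

3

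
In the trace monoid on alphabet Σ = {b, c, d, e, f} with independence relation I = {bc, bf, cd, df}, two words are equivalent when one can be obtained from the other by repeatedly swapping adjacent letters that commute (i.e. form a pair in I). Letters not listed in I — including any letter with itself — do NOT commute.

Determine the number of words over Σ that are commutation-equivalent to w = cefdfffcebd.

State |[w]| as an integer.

6

drop 0:c onto floor
drop 1:e onto {0:c}
drop 2:f onto {1:e}
drop 3:d onto {1:e}
drop 4:f onto {2:f}
drop 5:f onto {4:f}
drop 6:f onto {5:f}
drop 7:c onto {6:f}
drop 8:e onto {3:d, 7:c}
drop 9:b onto {8:e}
drop 10:d onto {9:b}
ground layer = {0:c}
drop-orders for the pieces not yet dropped (sum over which currently-grounded one goes next):
  1 to go: {10} 1
  2 to go: {9,10} 1
  3 to go: {8,9,10} 1
  4 to go: {3,8,9,10} 1  {7,8,9,10} 1
  5 to go: {3,7,8,9,10} 2  {6,7,8,9,10} 1
  6 to go: {3,6,7,8,9,10} 3  {5,6,7,8,9,10} 1
  7 to go: {3,5,6,7,8,9,10} 4  {4,5,6,7,8,9,10} 1
  8 to go: {2,4,5,6,7,8,9,10} 1  {3,4,5,6,7,8,9,10} 5
  9 to go: {2,3,4,5,6,7,8,9,10} 6
  if 0:c drops first: 6 orders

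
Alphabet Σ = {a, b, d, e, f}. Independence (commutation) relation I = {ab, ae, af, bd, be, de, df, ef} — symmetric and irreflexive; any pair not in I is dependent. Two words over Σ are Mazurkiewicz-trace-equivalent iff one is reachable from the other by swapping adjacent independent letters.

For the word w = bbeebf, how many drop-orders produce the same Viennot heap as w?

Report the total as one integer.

15

piece 0:b — minimal
piece 1:b rests on {0:b}
piece 2:e — minimal
piece 3:e rests on {2:e}
piece 4:b rests on {1:b}
piece 5:f rests on {4:b}
minimal pieces: {0:b, 2:e}
ways to finish when only these pieces remain (= sum over removing one remaining piece with nothing left below it):
  1 left: {3}→1  {5}→1
  2 left: {2,3}→1  {3,5}→2  {4,5}→1
  3 left: {1,4,5}→1  {2,3,5}→3  {3,4,5}→3
  4 left: {0,1,4,5}→1  {1,3,4,5}→4  {2,3,4,5}→6
  placing 0:b first → 10 extensions
  placing 2:e first → 5 extensions
total linear extensions = 15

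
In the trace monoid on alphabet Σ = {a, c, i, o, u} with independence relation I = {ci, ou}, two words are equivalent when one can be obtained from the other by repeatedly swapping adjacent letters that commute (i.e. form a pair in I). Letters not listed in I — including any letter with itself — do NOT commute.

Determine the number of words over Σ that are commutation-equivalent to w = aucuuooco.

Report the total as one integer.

piece 0:a — minimal
piece 1:u rests on {0:a}
piece 2:c rests on {1:u}
piece 3:u rests on {2:c}
piece 4:u rests on {3:u}
piece 5:o rests on {2:c}
piece 6:o rests on {5:o}
piece 7:c rests on {4:u, 6:o}
piece 8:o rests on {7:c}
minimal pieces: {0:a}
ways to finish when only these pieces remain (= sum over removing one remaining piece with nothing left below it):
  1 left: {8}→1
  2 left: {7,8}→1
  3 left: {4,7,8}→1  {6,7,8}→1
  4 left: {3,4,7,8}→1  {4,6,7,8}→2  {5,6,7,8}→1
  5 left: {3,4,6,7,8}→3  {4,5,6,7,8}→3
  6 left: {3,4,5,6,7,8}→6
  7 left: {2,3,4,5,6,7,8}→6
  placing 0:a first → 6 extensions

6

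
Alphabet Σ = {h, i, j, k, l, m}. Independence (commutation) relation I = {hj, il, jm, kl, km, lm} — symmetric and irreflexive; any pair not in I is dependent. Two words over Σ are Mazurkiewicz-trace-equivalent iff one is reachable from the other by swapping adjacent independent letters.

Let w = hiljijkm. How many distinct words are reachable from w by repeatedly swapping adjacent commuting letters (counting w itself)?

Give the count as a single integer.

drop 0:h onto floor
drop 1:i onto {0:h}
drop 2:l onto {0:h}
drop 3:j onto {1:i, 2:l}
drop 4:i onto {3:j}
drop 5:j onto {4:i}
drop 6:k onto {5:j}
drop 7:m onto {4:i}
ground layer = {0:h}
drop-orders for the pieces not yet dropped (sum over which currently-grounded one goes next):
  1 to go: {6} 1  {7} 1
  2 to go: {5,6} 1  {6,7} 2
  3 to go: {5,6,7} 3
  4 to go: {4,5,6,7} 3
  5 to go: {3,4,5,6,7} 3
  6 to go: {1,3,4,5,6,7} 3  {2,3,4,5,6,7} 3
  if 0:h drops first: 6 orders

6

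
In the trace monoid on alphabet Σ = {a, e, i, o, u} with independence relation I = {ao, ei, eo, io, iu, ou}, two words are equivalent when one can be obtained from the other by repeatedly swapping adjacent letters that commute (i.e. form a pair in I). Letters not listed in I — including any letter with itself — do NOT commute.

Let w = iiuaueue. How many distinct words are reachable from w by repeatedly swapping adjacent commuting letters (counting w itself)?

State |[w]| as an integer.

piece 0:i — minimal
piece 1:i rests on {0:i}
piece 2:u — minimal
piece 3:a rests on {1:i, 2:u}
piece 4:u rests on {3:a}
piece 5:e rests on {4:u}
piece 6:u rests on {5:e}
piece 7:e rests on {6:u}
minimal pieces: {0:i, 2:u}
ways to finish when only these pieces remain (= sum over removing one remaining piece with nothing left below it):
  1 left: {7}→1
  2 left: {6,7}→1
  3 left: {5,6,7}→1
  4 left: {4,5,6,7}→1
  5 left: {3,4,5,6,7}→1
  6 left: {1,3,4,5,6,7}→1  {2,3,4,5,6,7}→1
  placing 0:i first → 2 extensions
  placing 2:u first → 1 extensions
total linear extensions = 3

3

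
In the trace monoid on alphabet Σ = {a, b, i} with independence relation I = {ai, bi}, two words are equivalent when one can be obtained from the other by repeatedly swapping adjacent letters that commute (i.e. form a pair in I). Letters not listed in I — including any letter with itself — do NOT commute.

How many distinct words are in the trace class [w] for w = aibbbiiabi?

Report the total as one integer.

0(a) covers ∅
1(i) covers ∅
2(b) covers 0:a
3(b) covers 2:b
4(b) covers 3:b
5(i) covers 1:i
6(i) covers 5:i
7(a) covers 4:b
8(b) covers 7:a
9(i) covers 6:i
floor of heap: 0:a, 1:i
completions by unplaced set U, small U first (add the entries for U minus each lowest piece of U):
  |U|=1: {8}:1  {9}:1
  |U|=2: {6,9}:1  {7,8}:1  {8,9}:2
  |U|=3: {4,7,8}:1  {5,6,9}:1  {6,8,9}:3  {7,8,9}:3
  |U|=4: {1,5,6,9}:1  {3,4,7,8}:1  {4,7,8,9}:4  {5,6,8,9}:4  {6,7,8,9}:6
  |U|=5: {1,5,6,8,9}:5  {2,3,4,7,8}:1  {3,4,7,8,9}:5  {4,6,7,8,9}:10  {5,6,7,8,9}:10
  |U|=6: {0,2,3,4,7,8}:1  {1,5,6,7,8,9}:15  {2,3,4,7,8,9}:6  {3,4,6,7,8,9}:15  {4,5,6,7,8,9}:20
  |U|=7: {0,2,3,4,7,8,9}:7  {1,4,5,6,7,8,9}:35  {2,3,4,6,7,8,9}:21  {3,4,5,6,7,8,9}:35
  |U|=8: {0,2,3,4,6,7,8,9}:28  {1,3,4,5,6,7,8,9}:70  {2,3,4,5,6,7,8,9}:56
  start at 0(a): 126
  start at 1(i): 84
sum over floor = 210

210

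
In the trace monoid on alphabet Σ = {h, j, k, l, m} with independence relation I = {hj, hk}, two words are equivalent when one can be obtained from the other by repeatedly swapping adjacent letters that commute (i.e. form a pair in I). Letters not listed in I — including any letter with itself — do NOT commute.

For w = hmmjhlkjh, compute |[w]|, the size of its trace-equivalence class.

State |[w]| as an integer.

6

#0=h has no predecessor
#1=m depends on [0:h]
#2=m depends on [1:m]
#3=j depends on [2:m]
#4=h depends on [2:m]
#5=l depends on [3:j, 4:h]
#6=k depends on [5:l]
#7=j depends on [6:k]
#8=h depends on [5:l]
sources: [0:h]
N(rest) = Σ N(rest − s) over sources s of rest; N(one piece) = 1:
  size 1 → [7]=1  [8]=1
  size 2 → [6,7]=1  [7,8]=2
  size 3 → [6,7,8]=3
  size 4 → [5,6,7,8]=3
  size 5 → [3,5,6,7,8]=3  [4,5,6,7,8]=3
  size 6 → [3,4,5,6,7,8]=6
  size 7 → [2,3,4,5,6,7,8]=6
  first=0(h) contributes 6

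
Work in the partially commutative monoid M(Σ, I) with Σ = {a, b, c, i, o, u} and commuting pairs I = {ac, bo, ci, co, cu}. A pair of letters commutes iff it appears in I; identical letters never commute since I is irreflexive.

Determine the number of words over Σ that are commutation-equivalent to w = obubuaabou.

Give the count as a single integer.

4

0(o) covers ∅
1(b) covers ∅
2(u) covers 0:o, 1:b
3(b) covers 2:u
4(u) covers 3:b
5(a) covers 4:u
6(a) covers 5:a
7(b) covers 6:a
8(o) covers 6:a
9(u) covers 7:b, 8:o
floor of heap: 0:o, 1:b
completions by unplaced set U, small U first (add the entries for U minus each lowest piece of U):
  |U|=1: {9}:1
  |U|=2: {7,9}:1  {8,9}:1
  |U|=3: {7,8,9}:2
  |U|=4: {6,7,8,9}:2
  |U|=5: {5,6,7,8,9}:2
  |U|=6: {4,5,6,7,8,9}:2
  |U|=7: {3,4,5,6,7,8,9}:2
  |U|=8: {2,3,4,5,6,7,8,9}:2
  start at 0(o): 2
  start at 1(b): 2
sum over floor = 4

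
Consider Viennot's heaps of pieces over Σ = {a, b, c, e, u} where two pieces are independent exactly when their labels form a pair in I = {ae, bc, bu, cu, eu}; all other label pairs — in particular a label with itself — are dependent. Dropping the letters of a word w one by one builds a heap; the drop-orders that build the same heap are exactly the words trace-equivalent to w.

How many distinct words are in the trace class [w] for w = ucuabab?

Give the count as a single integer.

3

#0=u has no predecessor
#1=c has no predecessor
#2=u depends on [0:u]
#3=a depends on [1:c, 2:u]
#4=b depends on [3:a]
#5=a depends on [4:b]
#6=b depends on [5:a]
sources: [0:u, 1:c]
N(rest) = Σ N(rest − s) over sources s of rest; N(one piece) = 1:
  size 1 → [6]=1
  size 2 → [5,6]=1
  size 3 → [4,5,6]=1
  size 4 → [3,4,5,6]=1
  size 5 → [1,3,4,5,6]=1  [2,3,4,5,6]=1
  first=0(u) contributes 2
  first=1(c) contributes 1
|[w]| = 3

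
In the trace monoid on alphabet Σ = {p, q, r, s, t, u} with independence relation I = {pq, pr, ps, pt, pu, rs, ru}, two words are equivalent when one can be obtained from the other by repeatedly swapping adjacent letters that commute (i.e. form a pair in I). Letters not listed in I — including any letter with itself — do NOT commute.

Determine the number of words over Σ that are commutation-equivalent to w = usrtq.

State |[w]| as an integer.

#0=u has no predecessor
#1=s depends on [0:u]
#2=r has no predecessor
#3=t depends on [1:s, 2:r]
#4=q depends on [3:t]
sources: [0:u, 2:r]
N(rest) = Σ N(rest − s) over sources s of rest; N(one piece) = 1:
  size 1 → [4]=1
  size 2 → [3,4]=1
  size 3 → [1,3,4]=1  [2,3,4]=1
  first=0(u) contributes 2
  first=2(r) contributes 1
|[w]| = 3

3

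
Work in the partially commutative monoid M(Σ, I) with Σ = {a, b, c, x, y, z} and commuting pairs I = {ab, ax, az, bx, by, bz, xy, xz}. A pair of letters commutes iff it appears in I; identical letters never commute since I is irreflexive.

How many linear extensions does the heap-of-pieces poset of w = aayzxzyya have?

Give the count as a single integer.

9

piece 0:a — minimal
piece 1:a rests on {0:a}
piece 2:y rests on {1:a}
piece 3:z rests on {2:y}
piece 4:x — minimal
piece 5:z rests on {3:z}
piece 6:y rests on {5:z}
piece 7:y rests on {6:y}
piece 8:a rests on {7:y}
minimal pieces: {0:a, 4:x}
ways to finish when only these pieces remain (= sum over removing one remaining piece with nothing left below it):
  1 left: {4}→1  {8}→1
  2 left: {4,8}→2  {7,8}→1
  3 left: {4,7,8}→3  {6,7,8}→1
  4 left: {4,6,7,8}→4  {5,6,7,8}→1
  5 left: {3,5,6,7,8}→1  {4,5,6,7,8}→5
  6 left: {2,3,5,6,7,8}→1  {3,4,5,6,7,8}→6
  7 left: {1,2,3,5,6,7,8}→1  {2,3,4,5,6,7,8}→7
  placing 0:a first → 8 extensions
  placing 4:x first → 1 extensions
total linear extensions = 9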